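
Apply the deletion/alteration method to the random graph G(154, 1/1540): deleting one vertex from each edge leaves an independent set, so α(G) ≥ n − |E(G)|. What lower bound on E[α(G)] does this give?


E[|E(G)|] = C(154, 2)·p = 11781 · (1/1540) = 153/20.
E[α(G)] ≥ n − E[|E(G)|] = 154 − 153/20 = 2927/20.
Numerically: ≈ 146.350.
(This is only a lower bound; the true E[α(G)] may be larger.)

E[α(G)] ≥ 2927/20 ≈ 146.350.


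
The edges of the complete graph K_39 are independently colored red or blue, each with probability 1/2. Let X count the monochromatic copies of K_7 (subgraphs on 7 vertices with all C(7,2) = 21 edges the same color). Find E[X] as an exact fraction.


Let X = Σ_S X_S over the C(39, 7) = 15380937 subsets S of size 7, where X_S = 1 if the K_7 on S is monochromatic.
For a fixed S, the K_7 on S has C(7, 2) = 21 edges. P[all 21 edges red] = (1/2)^21, and likewise for blue, so P[monochromatic] = 2·(1/2)^21 = 2^{1 − 21} = 1/1048576.
By linearity: E[X] = C(39, 7) · 2^{1 − 21} = 15380937 · 1/1048576 = 15380937/1048576.
Numerically: E[X] ≈ 14.668.

E[X] = C(39,7)·2^(1−C(7,2)) = 15380937/1048576 ≈ 14.668.


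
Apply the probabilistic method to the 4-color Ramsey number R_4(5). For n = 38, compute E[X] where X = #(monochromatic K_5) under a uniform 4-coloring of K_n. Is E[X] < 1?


E[X] = C(38, 5) · 4^{1 − 10} = 501942 · 4^{−9} = 501942/262144.
As a reduced fraction: E[X] = 250971/131072 ≈ 1.91476.
Is E[X] < 1? NO.
Since E[X] ≥ 1, the first-moment bound is inconclusive at n = 38; it does NOT by itself certify R_4(5) > 38.

E[X] = 250971/131072 ≈ 1.91476; E[X] ≥ 1; first-moment method inconclusive here.


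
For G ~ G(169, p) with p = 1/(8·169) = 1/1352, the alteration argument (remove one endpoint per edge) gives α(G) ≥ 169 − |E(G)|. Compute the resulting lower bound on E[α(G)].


E[|E(G)|] = C(169, 2)·p = 14196 · (1/1352) = 21/2.
E[α(G)] ≥ n − E[|E(G)|] = 169 − 21/2 = 317/2.
Numerically: ≈ 158.500000.
(This is only a lower bound; the true E[α(G)] may be larger.)

E[α(G)] ≥ 317/2 ≈ 158.500000.


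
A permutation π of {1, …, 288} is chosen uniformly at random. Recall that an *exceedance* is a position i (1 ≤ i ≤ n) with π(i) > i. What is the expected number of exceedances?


Write X = Σ_{i=1}^{288} X_i, where X_i = 1_{π(i) > i}.
For each fixed i, π(i) is uniform over {1, …, 288} (marginal of a uniform permutation), so P[π(i) > i] = (n − i)/n. Summing: Σ_{i=1}^{288} (n − i)/n = (0 + 1 + … + 287)/288 = 288(288 − 1)/(2·288) = (288 − 1)/2.
Hence E[X] = Σ_{i=1}^{288} (288 − i)/288 = 287/2 ≈ 143.50000.

E[X] = 287/2 = 143.50000.


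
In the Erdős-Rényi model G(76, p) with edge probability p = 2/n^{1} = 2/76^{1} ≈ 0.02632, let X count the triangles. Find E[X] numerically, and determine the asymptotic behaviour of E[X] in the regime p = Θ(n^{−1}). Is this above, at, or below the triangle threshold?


Number of potential triangles: C(76, 3) = 70300.
Each occurs with probability p³ ≈ (0.02632)³ ≈ 1.822423e-05.
By linearity: E[X] = C(76, 3)·p³ ≈ 70300 · 1.822423e-05 ≈ 1.2812.
Here α = 1, so p = 2/n is exactly at the triangle threshold p ~ 1/n. Asymptotically E[X] → c³/6 = 2³/6 = 4/3 ≈ 1.3333, a bounded constant. In this regime the triangle count is asymptotically Poisson(c³/6).

E[X] ≈ 1.2812; in regime p = Θ(1/n^{1}) E[X] stays bounded (at the triangle threshold p ~ 1/n).


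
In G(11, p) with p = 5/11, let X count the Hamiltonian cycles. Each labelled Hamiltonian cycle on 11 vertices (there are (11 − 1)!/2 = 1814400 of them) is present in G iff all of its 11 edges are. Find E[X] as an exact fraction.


K_11 has (11 − 1)!/2 = 1814400 labelled Hamiltonian cycles.
For each such Hamiltonian cycle H, let X_H = 1 if all 11 edges of H are present in G. Then P[X_H = 1] = p^{11} = (5/11)^{11} = 48828125/285311670611.
By linearity: E[X] = Σ_H E[X_H] = 1814400 · p^{11} = 1814400 · 48828125/285311670611 = 88593750000000/285311670611.
Numerically: E[X] ≈ 310.52.

E[X] = 1814400 · (5/11)^{11} = 88593750000000/285311670611 ≈ 310.52.


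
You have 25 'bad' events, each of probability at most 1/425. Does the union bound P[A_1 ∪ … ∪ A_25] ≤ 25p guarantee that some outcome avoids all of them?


Union bound: P[∪_{i=1}^{25} A_i] ≤ Σ_i P[A_i] ≤ 25·p = 25·(1/425) = 1/17.
Numerically: 1/17 ≈ 0.059.
Is 1/17 < 1? YES.
Since P[∪ A_i] ≤ 1/17 < 1, the complement has P[∩ A_i^c] ≥ 1 − 1/17 = 16/17 > 0, so some outcome avoids every A_i.

25·p = 1/17 ≈ 0.059; existence CERTIFIED by the union bound.


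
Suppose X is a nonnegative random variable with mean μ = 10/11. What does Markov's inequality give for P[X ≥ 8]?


μ = E[X] = 10/11, a = 8.
Markov: P[X ≥ 8] ≤ μ/a = (10/11)/8 = 5/44.
Numerically: ≈ 0.113636.
(Since a = 8 > μ = 0.909091, the bound 5/44 is < 1 and informative.)

P[X ≥ 8] ≤ 5/44 ≈ 0.113636.


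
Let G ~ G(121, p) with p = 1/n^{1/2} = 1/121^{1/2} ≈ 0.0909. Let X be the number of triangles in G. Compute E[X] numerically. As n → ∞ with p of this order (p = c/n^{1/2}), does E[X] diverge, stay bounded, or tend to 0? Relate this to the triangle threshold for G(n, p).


Number of potential triangles: C(121, 3) = 287980.
Each occurs with probability p³ ≈ (0.0909)³ ≈ 7.51315e-04.
By linearity: E[X] = C(121, 3)·p³ ≈ 287980 · 7.51315e-04 ≈ 216.364.
Since α = 1/2 < 1, p = c/n^{1/2} ≫ 1/n is above the triangle threshold p ~ 1/n. Asymptotically E[X] ~ (c³/6)·n^{3(1−α)} = (1³/6)·n^{1.5} → ∞; triangles are abundant w.h.p.

E[X] ≈ 216.364; in regime p = Θ(1/n^{1/2}) E[X] diverges (above the triangle threshold p ~ 1/n).


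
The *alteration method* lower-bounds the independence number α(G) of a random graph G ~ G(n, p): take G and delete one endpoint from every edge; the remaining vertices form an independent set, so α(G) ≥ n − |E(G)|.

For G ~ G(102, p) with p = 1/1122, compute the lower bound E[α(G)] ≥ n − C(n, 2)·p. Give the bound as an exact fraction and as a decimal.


E[|E(G)|] = C(102, 2)·p = 5151 · (1/1122) = 101/22.
E[α(G)] ≥ n − E[|E(G)|] = 102 − 101/22 = 2143/22.
Numerically: ≈ 97.409.
(This is only a lower bound; the true E[α(G)] may be larger.)

E[α(G)] ≥ 2143/22 ≈ 97.409.


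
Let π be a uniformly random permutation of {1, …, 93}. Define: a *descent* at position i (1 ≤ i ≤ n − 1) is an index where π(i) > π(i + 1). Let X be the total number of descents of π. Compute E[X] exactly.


Write X = Σ X_I over i = 1, …, 92, with X_I the indicator of one descent.
There are 92 indicators.
For each fixed i, the pair (π(i), π(i+1)) is a uniformly random ordered pair of distinct values from {1, …, 93}; by symmetry P[π(i) > π(i+1)] = 1/2.
By linearity: E[X] = 92 · (1/2) = (93 − 1) · (1/2) = 46 ≈ 46.000000.

E[X] = 46 = 46.000000.


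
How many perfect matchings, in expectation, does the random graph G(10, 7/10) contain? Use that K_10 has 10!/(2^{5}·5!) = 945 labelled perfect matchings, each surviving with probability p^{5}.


K_10 has 10!/(2^{5}·5!) = 945 labelled perfect matchings.
For each such perfect matching H, let X_H = 1 if all 5 edges of H are present in G. Then P[X_H = 1] = p^{5} = (7/10)^{5} = 16807/100000.
By linearity of expectation: E[X] = Σ_H E[X_H] = 945 · p^{5} = 945 · 16807/100000 = 3176523/20000.
Numerically: E[X] ≈ 158.83.

E[X] = 945 · (7/10)^{5} = 3176523/20000 ≈ 158.83.


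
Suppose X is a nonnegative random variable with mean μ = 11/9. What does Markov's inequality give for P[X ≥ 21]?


μ = E[X] = 11/9, a = 21.
Markov: P[X ≥ 21] ≤ μ/a = (11/9)/21 = 11/189.
Numerically: ≈ 0.0582.
(Since a = 21 > μ = 1.2222, the bound 11/189 is < 1 and informative.)

P[X ≥ 21] ≤ 11/189 ≈ 0.0582.


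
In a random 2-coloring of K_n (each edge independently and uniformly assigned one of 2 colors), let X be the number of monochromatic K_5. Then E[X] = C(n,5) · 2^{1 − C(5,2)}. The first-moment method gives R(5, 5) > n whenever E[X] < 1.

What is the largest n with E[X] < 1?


We need C(n, 5) · 2^{1 − 10} < 1, i.e. C(n, 5) < 2^{10 − 1} = 512.
Check values of n near the boundary:
  n = 8: C(8, 5) = 56; 56 < 512? YES
  n = 9: C(9, 5) = 126; 126 < 512? YES
  n = 10: C(10, 5) = 252; 252 < 512? YES
  n = 11: C(11, 5) = 462; 462 < 512? YES
  n = 12: C(12, 5) = 792; 792 < 512? NO
  n = 13: C(13, 5) = 1287; 1287 < 512? NO
  n = 14: C(14, 5) = 2002; 2002 < 512? NO
The largest n with C(n, 5) < 512 is n = 11 (where E[X] = 231/256 ≈ 0.902). Hence R(5, 5) > 11, i.e. R(5, 5) ≥ 12.

Largest n = 11; hence R(5, 5) > 11.


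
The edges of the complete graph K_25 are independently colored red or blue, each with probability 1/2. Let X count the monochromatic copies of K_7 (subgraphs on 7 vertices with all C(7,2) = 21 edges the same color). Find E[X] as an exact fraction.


Let X = Σ_S X_S over the C(25, 7) = 480700 subsets S of size 7, where X_S = 1 if the K_7 on S is monochromatic.
For a fixed S, the K_7 on S has C(7, 2) = 21 edges. P[all 21 edges red] = (1/2)^21, and likewise for blue, so P[monochromatic] = 2·(1/2)^21 = 2^{1 − 21} = 1/1048576.
By linearity: E[X] = C(25, 7) · 2^{1 − 21} = 480700 · 1/1048576 = 120175/262144.
Numerically: E[X] ≈ 0.45843.

E[X] = C(25,7)·2^(1−C(7,2)) = 120175/262144 ≈ 0.45843.


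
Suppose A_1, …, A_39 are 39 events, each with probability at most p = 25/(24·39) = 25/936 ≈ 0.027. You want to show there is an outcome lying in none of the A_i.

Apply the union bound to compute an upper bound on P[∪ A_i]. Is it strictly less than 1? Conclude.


Union bound: P[∪_{i=1}^{39} A_i] ≤ Σ_i P[A_i] ≤ 39·p = 39·(25/936) = 25/24.
Numerically: 25/24 ≈ 1.042.
Is 25/24 < 1? NO.
Since the bound 25/24 is ≥ 1, the union bound is uninformative here; it does NOT by itself certify existence.

39·p = 25/24 ≈ 1.042; existence NOT certified by the union bound.


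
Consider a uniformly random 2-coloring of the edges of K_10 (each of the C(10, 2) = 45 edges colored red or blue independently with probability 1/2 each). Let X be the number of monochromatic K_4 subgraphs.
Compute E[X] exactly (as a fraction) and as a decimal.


Let X = Σ_S X_S over the C(10, 4) = 210 subsets S of size 4, where X_S = 1 if the K_4 on S is monochromatic.
For a fixed S, the K_4 on S has C(4, 2) = 6 edges. P[all 6 edges red] = (1/2)^6, and likewise for blue, so P[monochromatic] = 2·(1/2)^6 = 2^{1 − 6} = 1/32.
By linearity of expectation: E[X] = C(10, 4) · 2^{1 − 6} = 210 · 1/32 = 105/16.
Numerically: E[X] ≈ 6.562500.

E[X] = C(10,4)·2^(1−C(4,2)) = 105/16 ≈ 6.562500.


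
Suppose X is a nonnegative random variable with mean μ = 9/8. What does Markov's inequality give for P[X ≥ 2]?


μ = E[X] = 9/8, a = 2.
Markov: P[X ≥ 2] ≤ μ/a = (9/8)/2 = 9/16.
Numerically: ≈ 0.562.
(Since a = 2 > μ = 1.125, the bound 9/16 is < 1 and informative.)

P[X ≥ 2] ≤ 9/16 ≈ 0.562.


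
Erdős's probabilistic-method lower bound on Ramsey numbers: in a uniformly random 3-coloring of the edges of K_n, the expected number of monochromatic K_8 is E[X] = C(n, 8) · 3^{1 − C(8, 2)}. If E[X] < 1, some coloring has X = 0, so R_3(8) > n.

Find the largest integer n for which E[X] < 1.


We need C(n, 8) · 3^{1 − 28} < 1, i.e. C(n, 8) < 3^{28 − 1} = 7625597484987.
Check values of n near the boundary:
  n = 155: C(155, 8) = 6876747915675; 6876747915675 < 7625597484987? YES
  n = 156: C(156, 8) = 7248464019225; 7248464019225 < 7625597484987? YES
  n = 157: C(157, 8) = 7637643295425; 7637643295425 < 7625597484987? NO
  n = 158: C(158, 8) = 8044984271181; 8044984271181 < 7625597484987? NO
The largest n with C(n, 8) < 7625597484987 is n = 156 (where E[X] = 805384891025/847288609443 ≈ 0.9505437). Hence R_3(8) > 156, i.e. R_3(8) ≥ 157.

Largest n = 156; hence R_3(8) > 156.


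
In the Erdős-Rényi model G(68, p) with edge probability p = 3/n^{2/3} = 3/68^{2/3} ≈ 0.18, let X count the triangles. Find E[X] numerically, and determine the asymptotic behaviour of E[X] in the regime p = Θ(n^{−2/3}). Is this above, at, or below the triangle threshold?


Number of potential triangles: C(68, 3) = 50116.
Each occurs with probability p³ ≈ (0.18)³ ≈ 5.83910e-03.
By linearity: E[X] = C(68, 3)·p³ ≈ 50116 · 5.83910e-03 ≈ 292.632.
Since α = 2/3 < 1, p = c/n^{2/3} ≫ 1/n is above the triangle threshold p ~ 1/n. Asymptotically E[X] ~ (c³/6)·n^{3(1−α)} = (3³/6)·n^{1} → ∞; triangles are abundant w.h.p.

E[X] ≈ 292.632; in regime p = Θ(1/n^{2/3}) E[X] diverges (above the triangle threshold p ~ 1/n).


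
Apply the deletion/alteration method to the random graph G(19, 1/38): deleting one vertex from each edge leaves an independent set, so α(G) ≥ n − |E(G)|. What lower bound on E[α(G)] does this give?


E[|E(G)|] = C(19, 2)·p = 171 · (1/38) = 9/2.
E[α(G)] ≥ n − E[|E(G)|] = 19 − 9/2 = 29/2.
Numerically: ≈ 14.500.
(This is only a lower bound; the true E[α(G)] may be larger.)

E[α(G)] ≥ 29/2 ≈ 14.500.


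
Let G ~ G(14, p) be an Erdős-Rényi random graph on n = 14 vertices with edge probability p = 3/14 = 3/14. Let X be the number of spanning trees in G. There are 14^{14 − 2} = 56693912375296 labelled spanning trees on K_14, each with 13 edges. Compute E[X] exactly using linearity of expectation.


K_14 has 14^{14 − 2} = 56693912375296 labelled spanning trees.
For each such spanning tree H, let X_H = 1 if all 13 edges of H are present in G. Then P[X_H = 1] = p^{13} = (3/14)^{13} = 1594323/793714773254144.
By linearity: E[X] = Σ_H E[X_H] = 56693912375296 · p^{13} = 56693912375296 · 1594323/793714773254144 = 1594323/14.
Numerically: E[X] ≈ 113880.

E[X] = 56693912375296 · (3/14)^{13} = 1594323/14 ≈ 113880.


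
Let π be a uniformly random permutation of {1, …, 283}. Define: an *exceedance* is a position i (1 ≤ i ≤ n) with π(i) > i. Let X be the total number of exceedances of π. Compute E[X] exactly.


Write X = Σ_{i=1}^{283} X_i, where X_i = 1_{π(i) > i}.
For each fixed i, π(i) is uniform over {1, …, 283} (marginal of a uniform permutation), so P[π(i) > i] = (n − i)/n. Summing: Σ_{i=1}^{283} (n − i)/n = (0 + 1 + … + 282)/283 = 283(283 − 1)/(2·283) = (283 − 1)/2.
Hence E[X] = Σ_{i=1}^{283} (283 − i)/283 = 141 ≈ 141.000000.

E[X] = 141 = 141.000000.


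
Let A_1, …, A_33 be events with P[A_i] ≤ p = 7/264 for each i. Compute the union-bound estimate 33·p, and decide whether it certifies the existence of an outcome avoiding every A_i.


Union bound: P[∪_{i=1}^{33} A_i] ≤ Σ_i P[A_i] ≤ 33·p = 33·(7/264) = 7/8.
Numerically: 7/8 ≈ 0.87500.
Is 7/8 < 1? YES.
Since P[∪ A_i] ≤ 7/8 < 1, the complement has P[∩ A_i^c] ≥ 1 − 7/8 = 1/8 > 0, so some outcome avoids every A_i.

33·p = 7/8 ≈ 0.87500; existence CERTIFIED by the union bound.


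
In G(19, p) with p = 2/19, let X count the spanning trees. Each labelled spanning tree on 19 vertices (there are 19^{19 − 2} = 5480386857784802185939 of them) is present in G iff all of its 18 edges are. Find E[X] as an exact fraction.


K_19 has 19^{19 − 2} = 5480386857784802185939 labelled spanning trees.
For each such spanning tree H, let X_H = 1 if all 18 edges of H are present in G. Then P[X_H = 1] = p^{18} = (2/19)^{18} = 262144/104127350297911241532841.
Summing the indicators: E[X] = Σ_H E[X_H] = 5480386857784802185939 · p^{18} = 5480386857784802185939 · 262144/104127350297911241532841 = 262144/19.
Numerically: E[X] ≈ 1.38e+04.

E[X] = 5480386857784802185939 · (2/19)^{18} = 262144/19 ≈ 1.38e+04.


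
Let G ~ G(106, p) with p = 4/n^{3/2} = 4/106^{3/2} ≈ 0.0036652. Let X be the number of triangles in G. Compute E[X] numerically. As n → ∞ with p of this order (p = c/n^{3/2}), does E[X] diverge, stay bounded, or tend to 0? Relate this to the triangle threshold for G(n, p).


Number of potential triangles: C(106, 3) = 192920.
Each occurs with probability p³ ≈ (0.0036652)³ ≈ 4.9238360e-08.
By linearity: E[X] = C(106, 3)·p³ ≈ 192920 · 4.9238360e-08 ≈ 0.00950.
Since α = 3/2 > 1, p = c/n^{3/2} = o(1/n) is below the triangle threshold p ~ 1/n. Asymptotically E[X] ~ (c³/6)·n^{3(1−α)} = (4³/6)·n^{-1.5} → 0, so by Markov's inequality G has no triangles w.h.p.

E[X] ≈ 0.00950; in regime p = Θ(1/n^{3/2}) E[X] tends to 0 (below the triangle threshold p ~ 1/n).


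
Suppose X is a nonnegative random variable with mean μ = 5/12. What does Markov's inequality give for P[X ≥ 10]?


μ = E[X] = 5/12, a = 10.
Markov: P[X ≥ 10] ≤ μ/a = (5/12)/10 = 1/24.
Numerically: ≈ 0.042.
(Since a = 10 > μ = 0.417, the bound 1/24 is < 1 and informative.)

P[X ≥ 10] ≤ 1/24 ≈ 0.042.


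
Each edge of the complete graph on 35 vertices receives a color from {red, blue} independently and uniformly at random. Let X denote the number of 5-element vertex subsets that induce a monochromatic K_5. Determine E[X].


Let X = Σ_S X_S over the C(35, 5) = 324632 subsets S of size 5, where X_S = 1 if the K_5 on S is monochromatic.
For a fixed S, the K_5 on S has C(5, 2) = 10 edges. P[all 10 edges red] = (1/2)^10, and likewise for blue, so P[monochromatic] = 2·(1/2)^10 = 2^{1 − 10} = 1/512.
Summing: E[X] = C(35, 5) · 2^{1 − 10} = 324632 · 1/512 = 40579/64.
Numerically: E[X] ≈ 634.046875.

E[X] = C(35,5)·2^(1−C(5,2)) = 40579/64 ≈ 634.046875.


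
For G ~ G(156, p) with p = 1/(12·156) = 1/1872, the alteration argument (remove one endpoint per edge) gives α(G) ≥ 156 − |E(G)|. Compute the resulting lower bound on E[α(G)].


E[|E(G)|] = C(156, 2)·p = 12090 · (1/1872) = 155/24.
E[α(G)] ≥ n − E[|E(G)|] = 156 − 155/24 = 3589/24.
Numerically: ≈ 149.541667.
(This is only a lower bound; the true E[α(G)] may be larger.)

E[α(G)] ≥ 3589/24 ≈ 149.541667.


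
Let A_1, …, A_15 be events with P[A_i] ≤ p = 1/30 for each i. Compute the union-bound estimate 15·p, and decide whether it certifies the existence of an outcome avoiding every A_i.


Union bound: P[∪_{i=1}^{15} A_i] ≤ Σ_i P[A_i] ≤ 15·p = 15·(1/30) = 1/2.
Numerically: 1/2 ≈ 0.500.
Is 1/2 < 1? YES.
Since P[∪ A_i] ≤ 1/2 < 1, the complement has P[∩ A_i^c] ≥ 1 − 1/2 = 1/2 > 0, so some outcome avoids every A_i.

15·p = 1/2 ≈ 0.500; existence CERTIFIED by the union bound.


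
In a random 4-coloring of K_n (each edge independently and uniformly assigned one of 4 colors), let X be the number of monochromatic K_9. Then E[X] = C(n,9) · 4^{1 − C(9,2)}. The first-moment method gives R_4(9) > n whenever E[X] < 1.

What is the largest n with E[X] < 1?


We need C(n, 9) · 4^{1 − 36} < 1, i.e. C(n, 9) < 4^{36 − 1} = 1180591620717411303424.
Check values of n near the boundary:
  n = 912: C(912, 9) = 1156095740032081475120; 1156095740032081475120 < 1180591620717411303424? YES
  n = 913: C(913, 9) = 1167605542753639808390; 1167605542753639808390 < 1180591620717411303424? YES
  n = 914: C(914, 9) = 1179217089587653905932; 1179217089587653905932 < 1180591620717411303424? YES
  n = 915: C(915, 9) = 1190931166636537885130; 1190931166636537885130 < 1180591620717411303424? NO
  n = 916: C(916, 9) = 1202748565202942340440; 1202748565202942340440 < 1180591620717411303424? NO
The largest n with C(n, 9) < 1180591620717411303424 is n = 914 (where E[X] = 294804272396913476483/295147905179352825856 ≈ 0.998836). Hence R_4(9) > 914, i.e. R_4(9) ≥ 915.

Largest n = 914; hence R_4(9) > 914.


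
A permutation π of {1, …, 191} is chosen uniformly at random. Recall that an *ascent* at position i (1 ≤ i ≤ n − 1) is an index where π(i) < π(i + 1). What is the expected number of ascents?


Write X = Σ X_I over i = 1, …, 190, with X_I the indicator of one ascent.
There are 190 indicators.
For each fixed i, the pair (π(i), π(i+1)) is a uniformly random ordered pair of distinct values from {1, …, 191}; by symmetry P[π(i) < π(i+1)] = 1/2.
By linearity: E[X] = 190 · (1/2) = (191 − 1) · (1/2) = 95 ≈ 95.00000.

E[X] = 95 = 95.00000.


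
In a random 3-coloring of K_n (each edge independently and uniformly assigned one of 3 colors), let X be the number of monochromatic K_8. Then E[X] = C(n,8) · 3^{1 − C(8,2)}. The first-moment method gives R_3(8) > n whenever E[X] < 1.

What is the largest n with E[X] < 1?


We need C(n, 8) · 3^{1 − 28} < 1, i.e. C(n, 8) < 3^{28 − 1} = 7625597484987.
Check values of n near the boundary:
  n = 150: C(150, 8) = 5257211409450; 5257211409450 < 7625597484987? YES
  n = 151: C(151, 8) = 5551321138650; 5551321138650 < 7625597484987? YES
  n = 152: C(152, 8) = 5859727868575; 5859727868575 < 7625597484987? YES
  n = 153: C(153, 8) = 6183023199255; 6183023199255 < 7625597484987? YES
  n = 154: C(154, 8) = 6521818990995; 6521818990995 < 7625597484987? YES
  n = 155: C(155, 8) = 6876747915675; 6876747915675 < 7625597484987? YES
  n = 156: C(156, 8) = 7248464019225; 7248464019225 < 7625597484987? YES
  n = 157: C(157, 8) = 7637643295425; 7637643295425 < 7625597484987? NO
The largest n with C(n, 8) < 7625597484987 is n = 156 (where E[X] = 805384891025/847288609443 ≈ 0.9505437). Hence R_3(8) > 156, i.e. R_3(8) ≥ 157.

Largest n = 156; hence R_3(8) > 156.


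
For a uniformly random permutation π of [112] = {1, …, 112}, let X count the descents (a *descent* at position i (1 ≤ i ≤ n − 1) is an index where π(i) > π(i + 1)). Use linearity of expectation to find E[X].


Write X = Σ X_I over i = 1, …, 111, with X_I the indicator of one descent.
There are 111 indicators.
For each fixed i, the pair (π(i), π(i+1)) is a uniformly random ordered pair of distinct values from {1, …, 112}; by symmetry P[π(i) > π(i+1)] = 1/2.
By linearity: E[X] = 111 · (1/2) = (112 − 1) · (1/2) = 111/2 ≈ 55.500.

E[X] = 111/2 = 55.500.


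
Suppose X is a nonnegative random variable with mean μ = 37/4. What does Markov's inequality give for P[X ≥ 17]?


μ = E[X] = 37/4, a = 17.
Markov: P[X ≥ 17] ≤ μ/a = (37/4)/17 = 37/68.
Numerically: ≈ 0.544.
(Since a = 17 > μ = 9.250, the bound 37/68 is < 1 and informative.)

P[X ≥ 17] ≤ 37/68 ≈ 0.544.


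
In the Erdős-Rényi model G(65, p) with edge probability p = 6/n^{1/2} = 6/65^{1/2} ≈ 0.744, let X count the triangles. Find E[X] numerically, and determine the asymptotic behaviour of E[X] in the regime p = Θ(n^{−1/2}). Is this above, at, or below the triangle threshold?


Number of potential triangles: C(65, 3) = 43680.
Each occurs with probability p³ ≈ (0.744)³ ≈ 4.12177e-01.
By linearity: E[X] = C(65, 3)·p³ ≈ 43680 · 4.12177e-01 ≈ 18003.890.
Since α = 1/2 < 1, p = c/n^{1/2} ≫ 1/n is above the triangle threshold p ~ 1/n. Asymptotically E[X] ~ (c³/6)·n^{3(1−α)} = (6³/6)·n^{1.5} → ∞; triangles are abundant w.h.p.

E[X] ≈ 18003.890; in regime p = Θ(1/n^{1/2}) E[X] diverges (above the triangle threshold p ~ 1/n).


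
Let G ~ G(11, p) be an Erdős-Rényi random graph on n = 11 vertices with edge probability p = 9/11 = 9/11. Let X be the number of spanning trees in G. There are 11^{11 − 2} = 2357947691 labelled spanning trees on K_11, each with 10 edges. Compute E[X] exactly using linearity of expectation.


K_11 has 11^{11 − 2} = 2357947691 labelled spanning trees.
For each such spanning tree H, let X_H = 1 if all 10 edges of H are present in G. Then P[X_H = 1] = p^{10} = (9/11)^{10} = 3486784401/25937424601.
Summing the indicators: E[X] = Σ_H E[X_H] = 2357947691 · p^{10} = 2357947691 · 3486784401/25937424601 = 3486784401/11.
Numerically: E[X] ≈ 3.17e+08.

E[X] = 2357947691 · (9/11)^{10} = 3486784401/11 ≈ 3.17e+08.


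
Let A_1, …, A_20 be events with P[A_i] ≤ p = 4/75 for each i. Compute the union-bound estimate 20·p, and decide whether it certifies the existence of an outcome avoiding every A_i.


Union bound: P[∪_{i=1}^{20} A_i] ≤ Σ_i P[A_i] ≤ 20·p = 20·(4/75) = 16/15.
Numerically: 16/15 ≈ 1.067.
Is 16/15 < 1? NO.
Since the bound 16/15 is ≥ 1, the union bound is uninformative here; it does NOT by itself certify existence.

20·p = 16/15 ≈ 1.067; existence NOT certified by the union bound.


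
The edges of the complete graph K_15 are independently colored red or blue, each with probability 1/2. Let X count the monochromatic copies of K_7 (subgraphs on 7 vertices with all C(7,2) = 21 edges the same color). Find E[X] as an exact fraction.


Let X = Σ_S X_S over the C(15, 7) = 6435 subsets S of size 7, where X_S = 1 if the K_7 on S is monochromatic.
For a fixed S, the K_7 on S has C(7, 2) = 21 edges. P[all 21 edges red] = (1/2)^21, and likewise for blue, so P[monochromatic] = 2·(1/2)^21 = 2^{1 − 21} = 1/1048576.
By linearity of expectation: E[X] = C(15, 7) · 2^{1 − 21} = 6435 · 1/1048576 = 6435/1048576.
Numerically: E[X] ≈ 0.006.

E[X] = C(15,7)·2^(1−C(7,2)) = 6435/1048576 ≈ 0.006.


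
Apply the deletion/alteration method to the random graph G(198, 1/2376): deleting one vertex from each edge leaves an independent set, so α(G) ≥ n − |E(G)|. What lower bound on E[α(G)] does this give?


E[|E(G)|] = C(198, 2)·p = 19503 · (1/2376) = 197/24.
E[α(G)] ≥ n − E[|E(G)|] = 198 − 197/24 = 4555/24.
Numerically: ≈ 189.791667.
(This is only a lower bound; the true E[α(G)] may be larger.)

E[α(G)] ≥ 4555/24 ≈ 189.791667.


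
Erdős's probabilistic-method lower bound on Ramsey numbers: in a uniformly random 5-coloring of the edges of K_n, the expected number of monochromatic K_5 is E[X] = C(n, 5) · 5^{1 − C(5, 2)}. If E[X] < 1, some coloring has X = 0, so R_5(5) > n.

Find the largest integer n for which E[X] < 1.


We need C(n, 5) · 5^{1 − 10} < 1, i.e. C(n, 5) < 5^{10 − 1} = 1953125.
Check values of n near the boundary:
  n = 46: C(46, 5) = 1370754; 1370754 < 1953125? YES
  n = 47: C(47, 5) = 1533939; 1533939 < 1953125? YES
  n = 48: C(48, 5) = 1712304; 1712304 < 1953125? YES
  n = 49: C(49, 5) = 1906884; 1906884 < 1953125? YES
  n = 50: C(50, 5) = 2118760; 2118760 < 1953125? NO
  n = 51: C(51, 5) = 2349060; 2349060 < 1953125? NO
The largest n with C(n, 5) < 1953125 is n = 49 (where E[X] = 1906884/1953125 ≈ 0.9763). Hence R_5(5) > 49, i.e. R_5(5) ≥ 50.

Largest n = 49; hence R_5(5) > 49.


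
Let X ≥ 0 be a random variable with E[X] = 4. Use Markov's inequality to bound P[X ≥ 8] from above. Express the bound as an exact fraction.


μ = E[X] = 4, a = 8.
Markov: P[X ≥ 8] ≤ μ/a = (4)/8 = 1/2.
Numerically: ≈ 0.500.
(Since a = 8 > μ = 4.000, the bound 1/2 is < 1 and informative.)

P[X ≥ 8] ≤ 1/2 ≈ 0.500.


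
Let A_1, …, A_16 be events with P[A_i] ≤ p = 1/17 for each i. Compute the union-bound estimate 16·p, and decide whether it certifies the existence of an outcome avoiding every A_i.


Union bound: P[∪_{i=1}^{16} A_i] ≤ Σ_i P[A_i] ≤ 16·p = 16·(1/17) = 16/17.
Numerically: 16/17 ≈ 0.9412.
Is 16/17 < 1? YES.
Since P[∪ A_i] ≤ 16/17 < 1, the complement has P[∩ A_i^c] ≥ 1 − 16/17 = 1/17 > 0, so some outcome avoids every A_i.

16·p = 16/17 ≈ 0.9412; existence CERTIFIED by the union bound.


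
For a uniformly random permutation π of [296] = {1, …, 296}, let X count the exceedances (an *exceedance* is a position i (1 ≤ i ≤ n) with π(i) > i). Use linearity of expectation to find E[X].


Write X = Σ_{i=1}^{296} X_i, where X_i = 1_{π(i) > i}.
For each fixed i, π(i) is uniform over {1, …, 296} (marginal of a uniform permutation), so P[π(i) > i] = (n − i)/n. Summing: Σ_{i=1}^{296} (n − i)/n = (0 + 1 + … + 295)/296 = 296(296 − 1)/(2·296) = (296 − 1)/2.
Hence E[X] = Σ_{i=1}^{296} (296 − i)/296 = 295/2 ≈ 147.500000.

E[X] = 295/2 = 147.500000.


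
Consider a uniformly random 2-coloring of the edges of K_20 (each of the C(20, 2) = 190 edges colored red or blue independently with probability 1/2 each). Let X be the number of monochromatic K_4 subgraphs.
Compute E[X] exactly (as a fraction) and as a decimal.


Let X = Σ_S X_S over the C(20, 4) = 4845 subsets S of size 4, where X_S = 1 if the K_4 on S is monochromatic.
For a fixed S, the K_4 on S has C(4, 2) = 6 edges. P[all 6 edges red] = (1/2)^6, and likewise for blue, so P[monochromatic] = 2·(1/2)^6 = 2^{1 − 6} = 1/32.
By linearity of expectation: E[X] = C(20, 4) · 2^{1 − 6} = 4845 · 1/32 = 4845/32.
Numerically: E[X] ≈ 151.40625.

E[X] = C(20,4)·2^(1−C(4,2)) = 4845/32 ≈ 151.40625.


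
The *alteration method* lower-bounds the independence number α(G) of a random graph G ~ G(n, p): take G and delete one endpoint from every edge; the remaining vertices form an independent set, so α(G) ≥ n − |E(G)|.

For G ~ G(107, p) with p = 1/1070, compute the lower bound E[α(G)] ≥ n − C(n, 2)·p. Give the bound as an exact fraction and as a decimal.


E[|E(G)|] = C(107, 2)·p = 5671 · (1/1070) = 53/10.
E[α(G)] ≥ n − E[|E(G)|] = 107 − 53/10 = 1017/10.
Numerically: ≈ 101.700.
(This is only a lower bound; the true E[α(G)] may be larger.)

E[α(G)] ≥ 1017/10 ≈ 101.700.


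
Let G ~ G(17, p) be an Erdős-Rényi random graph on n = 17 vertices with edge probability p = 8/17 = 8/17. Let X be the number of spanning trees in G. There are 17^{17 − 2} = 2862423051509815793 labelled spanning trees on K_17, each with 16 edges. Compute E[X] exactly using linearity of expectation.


K_17 has 17^{17 − 2} = 2862423051509815793 labelled spanning trees.
For each such spanning tree H, let X_H = 1 if all 16 edges of H are present in G. Then P[X_H = 1] = p^{16} = (8/17)^{16} = 281474976710656/48661191875666868481.
Summing the indicators: E[X] = Σ_H E[X_H] = 2862423051509815793 · p^{16} = 2862423051509815793 · 281474976710656/48661191875666868481 = 281474976710656/17.
Numerically: E[X] ≈ 1.656e+13.

E[X] = 2862423051509815793 · (8/17)^{16} = 281474976710656/17 ≈ 1.656e+13.


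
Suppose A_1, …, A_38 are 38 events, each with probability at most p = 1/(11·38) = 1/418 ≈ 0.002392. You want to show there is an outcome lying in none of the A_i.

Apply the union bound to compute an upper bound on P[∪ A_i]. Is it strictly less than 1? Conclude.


Union bound: P[∪_{i=1}^{38} A_i] ≤ Σ_i P[A_i] ≤ 38·p = 38·(1/418) = 1/11.
Numerically: 1/11 ≈ 0.090909.
Is 1/11 < 1? YES.
Since P[∪ A_i] ≤ 1/11 < 1, the complement has P[∩ A_i^c] ≥ 1 − 1/11 = 10/11 > 0, so some outcome avoids every A_i.

38·p = 1/11 ≈ 0.090909; existence CERTIFIED by the union bound.


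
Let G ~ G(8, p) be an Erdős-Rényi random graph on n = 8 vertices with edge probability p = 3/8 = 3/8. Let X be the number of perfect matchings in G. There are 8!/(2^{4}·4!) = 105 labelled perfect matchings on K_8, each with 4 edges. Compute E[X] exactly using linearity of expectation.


K_8 has 8!/(2^{4}·4!) = 105 labelled perfect matchings.
For each such perfect matching H, let X_H = 1 if all 4 edges of H are present in G. Then P[X_H = 1] = p^{4} = (3/8)^{4} = 81/4096.
Summing the indicators: E[X] = Σ_H E[X_H] = 105 · p^{4} = 105 · 81/4096 = 8505/4096.
Numerically: E[X] ≈ 2.07642.

E[X] = 105 · (3/8)^{4} = 8505/4096 ≈ 2.07642.


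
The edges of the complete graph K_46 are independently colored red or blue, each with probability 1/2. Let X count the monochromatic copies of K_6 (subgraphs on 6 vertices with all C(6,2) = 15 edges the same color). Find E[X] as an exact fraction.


Let X = Σ_S X_S over the C(46, 6) = 9366819 subsets S of size 6, where X_S = 1 if the K_6 on S is monochromatic.
For a fixed S, the K_6 on S has C(6, 2) = 15 edges. P[all 15 edges red] = (1/2)^15, and likewise for blue, so P[monochromatic] = 2·(1/2)^15 = 2^{1 − 15} = 1/16384.
By linearity: E[X] = C(46, 6) · 2^{1 − 15} = 9366819 · 1/16384 = 9366819/16384.
Numerically: E[X] ≈ 571.70526.

E[X] = C(46,6)·2^(1−C(6,2)) = 9366819/16384 ≈ 571.70526.


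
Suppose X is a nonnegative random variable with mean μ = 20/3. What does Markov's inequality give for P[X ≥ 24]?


μ = E[X] = 20/3, a = 24.
Markov: P[X ≥ 24] ≤ μ/a = (20/3)/24 = 5/18.
Numerically: ≈ 0.277778.
(Since a = 24 > μ = 6.666667, the bound 5/18 is < 1 and informative.)

P[X ≥ 24] ≤ 5/18 ≈ 0.277778.


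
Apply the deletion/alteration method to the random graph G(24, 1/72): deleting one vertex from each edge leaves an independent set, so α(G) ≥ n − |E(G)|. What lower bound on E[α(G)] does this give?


E[|E(G)|] = C(24, 2)·p = 276 · (1/72) = 23/6.
E[α(G)] ≥ n − E[|E(G)|] = 24 − 23/6 = 121/6.
Numerically: ≈ 20.16667.
(This is only a lower bound; the true E[α(G)] may be larger.)

E[α(G)] ≥ 121/6 ≈ 20.16667.


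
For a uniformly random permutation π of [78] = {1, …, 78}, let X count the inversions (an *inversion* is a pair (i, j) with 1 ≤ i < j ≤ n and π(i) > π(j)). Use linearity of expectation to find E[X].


Write X = Σ X_I over the C(78, 2) = 3003 pairs i < j, with X_I the indicator of one inversion.
There are 3003 indicators.
For each fixed pair i < j, the values π(i) and π(j) are two distinct elements of {1, …, 78} in uniformly random order; by symmetry P[π(i) > π(j)] = 1/2.
By linearity: E[X] = 3003 · (1/2) = C(78, 2) · (1/2) = 3003/2 = 3003/2 ≈ 1501.50000.

E[X] = 3003/2 = 1501.50000.


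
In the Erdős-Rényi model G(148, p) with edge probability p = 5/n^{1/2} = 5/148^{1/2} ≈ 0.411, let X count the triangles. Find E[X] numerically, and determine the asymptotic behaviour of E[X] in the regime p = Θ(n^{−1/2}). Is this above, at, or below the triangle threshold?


Number of potential triangles: C(148, 3) = 529396.
Each occurs with probability p³ ≈ (0.411)³ ≈ 6.942525e-02.
By linearity: E[X] = C(148, 3)·p³ ≈ 529396 · 6.942525e-02 ≈ 36753.4486.
Since α = 1/2 < 1, p = c/n^{1/2} ≫ 1/n is above the triangle threshold p ~ 1/n. Asymptotically E[X] ~ (c³/6)·n^{3(1−α)} = (5³/6)·n^{1.5} → ∞; triangles are abundant w.h.p.

E[X] ≈ 36753.4486; in regime p = Θ(1/n^{1/2}) E[X] diverges (above the triangle threshold p ~ 1/n).


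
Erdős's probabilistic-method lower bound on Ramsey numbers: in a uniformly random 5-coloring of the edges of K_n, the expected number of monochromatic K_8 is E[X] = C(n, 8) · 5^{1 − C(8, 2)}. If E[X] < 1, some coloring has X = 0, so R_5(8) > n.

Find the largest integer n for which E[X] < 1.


We need C(n, 8) · 5^{1 − 28} < 1, i.e. C(n, 8) < 5^{28 − 1} = 7450580596923828125.
Check values of n near the boundary:
  n = 862: C(862, 8) = 7317951015318931845; 7317951015318931845 < 7450580596923828125? YES
  n = 863: C(863, 8) = 7386423071602617757; 7386423071602617757 < 7450580596923828125? YES
  n = 864: C(864, 8) = 7455455062926006708; 7455455062926006708 < 7450580596923828125? NO
  n = 865: C(865, 8) = 7525050909487743060; 7525050909487743060 < 7450580596923828125? NO
  n = 866: C(866, 8) = 7595214554331451620; 7595214554331451620 < 7450580596923828125? NO
The largest n with C(n, 8) < 7450580596923828125 is n = 863 (where E[X] = 7386423071602617757/7450580596923828125 ≈ 0.9914). Hence R_5(8) > 863, i.e. R_5(8) ≥ 864.

Largest n = 863; hence R_5(8) > 863.


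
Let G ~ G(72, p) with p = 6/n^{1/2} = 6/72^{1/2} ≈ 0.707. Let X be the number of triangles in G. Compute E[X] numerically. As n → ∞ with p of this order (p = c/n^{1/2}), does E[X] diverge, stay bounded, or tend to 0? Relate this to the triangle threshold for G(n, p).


Number of potential triangles: C(72, 3) = 59640.
Each occurs with probability p³ ≈ (0.707)³ ≈ 3.53553e-01.
By linearity: E[X] = C(72, 3)·p³ ≈ 59640 · 3.53553e-01 ≈ 21085.924.
Since α = 1/2 < 1, p = c/n^{1/2} ≫ 1/n is above the triangle threshold p ~ 1/n. Asymptotically E[X] ~ (c³/6)·n^{3(1−α)} = (6³/6)·n^{1.5} → ∞; triangles are abundant w.h.p.

E[X] ≈ 21085.924; in regime p = Θ(1/n^{1/2}) E[X] diverges (above the triangle threshold p ~ 1/n).


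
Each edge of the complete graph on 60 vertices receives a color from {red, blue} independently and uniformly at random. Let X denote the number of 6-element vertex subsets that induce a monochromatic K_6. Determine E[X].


Let X = Σ_S X_S over the C(60, 6) = 50063860 subsets S of size 6, where X_S = 1 if the K_6 on S is monochromatic.
For a fixed S, the K_6 on S has C(6, 2) = 15 edges. P[all 15 edges red] = (1/2)^15, and likewise for blue, so P[monochromatic] = 2·(1/2)^15 = 2^{1 − 15} = 1/16384.
Summing: E[X] = C(60, 6) · 2^{1 − 15} = 50063860 · 1/16384 = 12515965/4096.
Numerically: E[X] ≈ 3055.6555.

E[X] = C(60,6)·2^(1−C(6,2)) = 12515965/4096 ≈ 3055.6555.


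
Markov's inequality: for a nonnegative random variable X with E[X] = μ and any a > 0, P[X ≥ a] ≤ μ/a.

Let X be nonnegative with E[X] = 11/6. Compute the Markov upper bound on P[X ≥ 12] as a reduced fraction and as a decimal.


μ = E[X] = 11/6, a = 12.
Markov: P[X ≥ 12] ≤ μ/a = (11/6)/12 = 11/72.
Numerically: ≈ 0.153.
(Since a = 12 > μ = 1.833, the bound 11/72 is < 1 and informative.)

P[X ≥ 12] ≤ 11/72 ≈ 0.153.


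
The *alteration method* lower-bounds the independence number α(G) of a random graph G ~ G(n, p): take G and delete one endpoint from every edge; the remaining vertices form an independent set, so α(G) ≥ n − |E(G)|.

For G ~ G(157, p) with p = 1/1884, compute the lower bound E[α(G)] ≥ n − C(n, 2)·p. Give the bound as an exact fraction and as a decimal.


E[|E(G)|] = C(157, 2)·p = 12246 · (1/1884) = 13/2.
E[α(G)] ≥ n − E[|E(G)|] = 157 − 13/2 = 301/2.
Numerically: ≈ 150.5000.
(This is only a lower bound; the true E[α(G)] may be larger.)

E[α(G)] ≥ 301/2 ≈ 150.5000.


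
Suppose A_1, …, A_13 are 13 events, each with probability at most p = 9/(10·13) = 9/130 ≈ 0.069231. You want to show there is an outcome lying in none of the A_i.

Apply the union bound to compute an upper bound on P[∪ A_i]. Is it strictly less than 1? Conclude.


Union bound: P[∪_{i=1}^{13} A_i] ≤ Σ_i P[A_i] ≤ 13·p = 13·(9/130) = 9/10.
Numerically: 9/10 ≈ 0.900000.
Is 9/10 < 1? YES.
Since P[∪ A_i] ≤ 9/10 < 1, the complement has P[∩ A_i^c] ≥ 1 − 9/10 = 1/10 > 0, so some outcome avoids every A_i.

13·p = 9/10 ≈ 0.900000; existence CERTIFIED by the union bound.


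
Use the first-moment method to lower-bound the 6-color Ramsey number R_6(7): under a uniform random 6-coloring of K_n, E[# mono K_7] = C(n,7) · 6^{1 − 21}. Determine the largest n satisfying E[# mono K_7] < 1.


We need C(n, 7) · 6^{1 − 21} < 1, i.e. C(n, 7) < 6^{21 − 1} = 3656158440062976.
Check values of n near the boundary:
  n = 563: C(563, 7) = 3426622515769596; 3426622515769596 < 3656158440062976? YES
  n = 564: C(564, 7) = 3469685994423792; 3469685994423792 < 3656158440062976? YES
  n = 565: C(565, 7) = 3513212521235560; 3513212521235560 < 3656158440062976? YES
  n = 566: C(566, 7) = 3557206237959440; 3557206237959440 < 3656158440062976? YES
  n = 567: C(567, 7) = 3601671315933933; 3601671315933933 < 3656158440062976? YES
  n = 568: C(568, 7) = 3646611956239704; 3646611956239704 < 3656158440062976? YES
  n = 569: C(569, 7) = 3692032389858348; 3692032389858348 < 3656158440062976? NO
  n = 570: C(570, 7) = 3737936877831720; 3737936877831720 < 3656158440062976? NO
  n = 571: C(571, 7) = 3784329711421830; 3784329711421830 < 3656158440062976? NO
The largest n with C(n, 7) < 3656158440062976 is n = 568 (where E[X] = 16882462760369/16926659444736 ≈ 0.9974). Hence R_6(7) > 568, i.e. R_6(7) ≥ 569.

Largest n = 568; hence R_6(7) > 568.


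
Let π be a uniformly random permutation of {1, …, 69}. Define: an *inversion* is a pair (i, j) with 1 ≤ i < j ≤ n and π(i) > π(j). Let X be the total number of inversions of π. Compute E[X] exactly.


Write X = Σ X_I over the C(69, 2) = 2346 pairs i < j, with X_I the indicator of one inversion.
There are 2346 indicators.
For each fixed pair i < j, the values π(i) and π(j) are two distinct elements of {1, …, 69} in uniformly random order; by symmetry P[π(i) > π(j)] = 1/2.
By linearity: E[X] = 2346 · (1/2) = C(69, 2) · (1/2) = 2346/2 = 1173 ≈ 1173.000.

E[X] = 1173 = 1173.000.


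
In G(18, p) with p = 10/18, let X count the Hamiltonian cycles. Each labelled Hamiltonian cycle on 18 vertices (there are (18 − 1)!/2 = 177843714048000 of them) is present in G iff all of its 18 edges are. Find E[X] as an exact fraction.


K_18 has (18 − 1)!/2 = 177843714048000 labelled Hamiltonian cycles.
For each such Hamiltonian cycle H, let X_H = 1 if all 18 edges of H are present in G. Then P[X_H = 1] = p^{18} = (5/9)^{18} = 3814697265625/150094635296999121.
By linearity: E[X] = Σ_H E[X_H] = 177843714048000 · p^{18} = 177843714048000 · 3814697265625/150094635296999121 = 930617187500000000000000/205891132094649.
Numerically: E[X] ≈ 4.52e+09.

E[X] = 177843714048000 · (5/9)^{18} = 930617187500000000000000/205891132094649 ≈ 4.52e+09.
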